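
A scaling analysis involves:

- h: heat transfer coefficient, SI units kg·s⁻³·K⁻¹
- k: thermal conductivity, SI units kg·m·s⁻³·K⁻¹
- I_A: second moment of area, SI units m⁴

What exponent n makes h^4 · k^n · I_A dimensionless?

Balance the M exponent: (1)·n from k, plus 4·(1) + (0) = 4 from the rest, must sum to zero.
n + 4 = 0, so n = -4.

-4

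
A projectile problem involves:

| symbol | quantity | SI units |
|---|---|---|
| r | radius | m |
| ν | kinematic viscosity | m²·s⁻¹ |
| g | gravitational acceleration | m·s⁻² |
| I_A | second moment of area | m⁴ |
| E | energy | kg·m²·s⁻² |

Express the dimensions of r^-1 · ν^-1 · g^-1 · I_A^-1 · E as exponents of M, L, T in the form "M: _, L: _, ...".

M: 1, L: -6, T: 1

Collect each base-dimension exponent across the product:
  M: −(0) − (0) − (0) − (0) + (1) = 1
  L: −(1) − (2) − (1) − (4) + (2) = -6
  T: −(0) − (-1) − (-2) − (0) + (-2) = 1
So the dimensions are [M L⁻⁶ T].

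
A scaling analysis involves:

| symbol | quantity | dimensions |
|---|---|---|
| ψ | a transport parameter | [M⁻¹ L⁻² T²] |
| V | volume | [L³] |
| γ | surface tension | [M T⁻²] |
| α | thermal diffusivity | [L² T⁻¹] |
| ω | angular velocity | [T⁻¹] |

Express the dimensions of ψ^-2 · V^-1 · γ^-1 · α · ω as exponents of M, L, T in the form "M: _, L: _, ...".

M: 1, L: 3, T: -4

Collect each base-dimension exponent across the product:
  M: −2·(-1) − (0) − (1) + (0) + (0) = 1
  L: −2·(-2) − (3) − (0) + (2) + (0) = 3
  T: −2·(2) − (0) − (-2) + (-1) + (-1) = -4
So the dimensions are [M L³ T⁻⁴].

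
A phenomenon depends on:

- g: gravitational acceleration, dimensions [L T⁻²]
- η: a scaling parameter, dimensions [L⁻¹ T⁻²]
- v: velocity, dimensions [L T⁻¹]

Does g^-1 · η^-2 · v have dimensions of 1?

Sum the exponent of each base dimension across the product:
  L: −[g]_L − 2·[η]_L + [v]_L = −(1) − 2·(-1) + (1) = 2
  T: −[g]_T − 2·[η]_T + [v]_T = −(-2) − 2·(-2) + (-1) = 5
Net dimensions [L² T⁵] ≠ [1] — not dimensionless.

no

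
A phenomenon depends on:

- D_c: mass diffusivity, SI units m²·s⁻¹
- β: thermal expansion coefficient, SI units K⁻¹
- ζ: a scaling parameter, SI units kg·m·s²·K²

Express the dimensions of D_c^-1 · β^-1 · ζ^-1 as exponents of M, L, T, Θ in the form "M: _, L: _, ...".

Collect each base-dimension exponent across the product:
  M: −(0) − (0) − (1) = -1
  L: −(2) − (0) − (1) = -3
  T: −(-1) − (0) − (2) = -1
  Θ: −(0) − (-1) − (2) = -1
So the dimensions are [M⁻¹ L⁻³ T⁻¹ Θ⁻¹].

M: -1, L: -3, T: -1, Θ: -1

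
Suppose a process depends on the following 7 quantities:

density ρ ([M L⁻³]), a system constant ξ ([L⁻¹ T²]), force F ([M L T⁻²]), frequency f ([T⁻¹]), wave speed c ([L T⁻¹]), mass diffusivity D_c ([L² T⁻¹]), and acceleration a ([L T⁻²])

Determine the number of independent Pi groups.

4

There are 7 variables and 3 base dimensions (M, L, T).
The dimension matrix has rank 3.
Independent dimensionless groups: 7 − 3 = 4.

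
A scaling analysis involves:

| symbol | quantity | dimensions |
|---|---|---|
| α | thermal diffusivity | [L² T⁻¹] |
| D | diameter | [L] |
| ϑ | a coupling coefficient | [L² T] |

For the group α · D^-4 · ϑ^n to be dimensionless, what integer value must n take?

Balance the L exponent: (2)·n from ϑ, plus (2) − 4·(1) = -2 from the rest, must sum to zero.
2n − 2 = 0, so n = 1.

1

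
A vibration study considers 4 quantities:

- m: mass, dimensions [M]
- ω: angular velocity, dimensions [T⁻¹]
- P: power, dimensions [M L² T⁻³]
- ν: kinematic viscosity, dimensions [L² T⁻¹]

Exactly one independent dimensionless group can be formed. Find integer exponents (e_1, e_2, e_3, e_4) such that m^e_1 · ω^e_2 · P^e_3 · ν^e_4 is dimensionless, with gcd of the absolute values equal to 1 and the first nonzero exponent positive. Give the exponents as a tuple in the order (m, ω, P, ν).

M: e_1·(1) + e_2·(0) + e_3·(1) + e_4·(0) = 0
L: e_1·(0) + e_2·(0) + e_3·(2) + e_4·(2) = 0
T: e_1·(0) + e_2·(-1) + e_3·(-3) + e_4·(-1) = 0
Solving this homogeneous linear system for the smallest-integer solution (first nonzero entry positive) gives (1, 2, -1, 1).

(1, 2, -1, 1)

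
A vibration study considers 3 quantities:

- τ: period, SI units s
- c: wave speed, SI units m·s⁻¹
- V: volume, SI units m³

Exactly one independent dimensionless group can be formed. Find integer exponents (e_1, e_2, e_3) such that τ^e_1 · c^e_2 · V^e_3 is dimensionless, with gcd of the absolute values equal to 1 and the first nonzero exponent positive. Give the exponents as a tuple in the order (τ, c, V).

L: e_1·(0) + e_2·(1) + e_3·(3) = 0
T: e_1·(1) + e_2·(-1) + e_3·(0) = 0
Solving this homogeneous linear system for the smallest-integer solution (first nonzero entry positive) gives (3, 3, -1).

(3, 3, -1)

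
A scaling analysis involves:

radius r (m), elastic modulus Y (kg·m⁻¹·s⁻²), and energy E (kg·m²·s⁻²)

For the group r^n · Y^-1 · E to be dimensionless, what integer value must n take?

-3

Balance the L exponent: (1)·n from r, plus −(-1) + (2) = 3 from the rest, must sum to zero.
n + 3 = 0, so n = -3.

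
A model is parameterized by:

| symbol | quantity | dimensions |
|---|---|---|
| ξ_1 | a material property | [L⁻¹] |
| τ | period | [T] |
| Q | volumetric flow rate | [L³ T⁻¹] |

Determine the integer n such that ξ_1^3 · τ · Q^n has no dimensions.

Balance the L exponent: (3)·n from Q, plus 3·(-1) + (0) = -3 from the rest, must sum to zero.
3n − 3 = 0, so n = 1.

1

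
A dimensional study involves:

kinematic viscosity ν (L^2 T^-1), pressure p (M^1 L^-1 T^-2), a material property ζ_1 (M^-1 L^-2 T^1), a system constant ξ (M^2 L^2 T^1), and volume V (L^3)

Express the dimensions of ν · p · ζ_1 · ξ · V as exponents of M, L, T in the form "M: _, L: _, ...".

M: 2, L: 4, T: -1

Collect each base-dimension exponent across the product:
  M: (0) + (1) + (-1) + (2) + (0) = 2
  L: (2) + (-1) + (-2) + (2) + (3) = 4
  T: (-1) + (-2) + (1) + (1) + (0) = -1
So the dimensions are [M² L⁴ T⁻¹].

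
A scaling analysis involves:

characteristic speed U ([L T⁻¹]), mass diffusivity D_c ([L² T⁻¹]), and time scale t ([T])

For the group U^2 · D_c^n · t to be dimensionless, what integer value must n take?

Balance the L exponent: (2)·n from D_c, plus 2·(1) + (0) = 2 from the rest, must sum to zero.
2n + 2 = 0, so n = -1.

-1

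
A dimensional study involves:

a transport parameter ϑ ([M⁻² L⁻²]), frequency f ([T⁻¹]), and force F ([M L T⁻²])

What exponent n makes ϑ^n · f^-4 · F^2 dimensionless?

1

Balance the M exponent: (-2)·n from ϑ, plus −4·(0) + 2·(1) = 2 from the rest, must sum to zero.
-2n + 2 = 0, so n = 1.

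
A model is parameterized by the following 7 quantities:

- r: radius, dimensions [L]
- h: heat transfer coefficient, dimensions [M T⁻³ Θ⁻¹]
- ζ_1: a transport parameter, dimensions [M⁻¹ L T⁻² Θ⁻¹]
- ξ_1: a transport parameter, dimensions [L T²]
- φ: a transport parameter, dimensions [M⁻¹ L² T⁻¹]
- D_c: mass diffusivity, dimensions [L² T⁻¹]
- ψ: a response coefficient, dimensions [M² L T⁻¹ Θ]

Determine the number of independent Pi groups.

There are 7 variables and 4 base dimensions (M, L, T, Θ).
The dimension matrix has rank 4.
Independent dimensionless groups: 7 − 4 = 3.

3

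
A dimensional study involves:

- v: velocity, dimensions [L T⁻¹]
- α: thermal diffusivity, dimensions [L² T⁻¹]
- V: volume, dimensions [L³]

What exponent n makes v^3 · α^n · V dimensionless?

-3

Balance the L exponent: (2)·n from α, plus 3·(1) + (3) = 6 from the rest, must sum to zero.
2n + 6 = 0, so n = -3.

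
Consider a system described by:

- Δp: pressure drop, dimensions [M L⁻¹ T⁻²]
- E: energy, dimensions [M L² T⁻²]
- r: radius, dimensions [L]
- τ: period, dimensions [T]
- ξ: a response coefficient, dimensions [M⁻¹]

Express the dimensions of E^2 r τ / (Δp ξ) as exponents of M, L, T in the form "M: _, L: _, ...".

Collect each base-dimension exponent across the product:
  M: −(1) + 2·(1) + (0) + (0) − (-1) = 2
  L: −(-1) + 2·(2) + (1) + (0) − (0) = 6
  T: −(-2) + 2·(-2) + (0) + (1) − (0) = -1
So the dimensions are [M² L⁶ T⁻¹].

M: 2, L: 6, T: -1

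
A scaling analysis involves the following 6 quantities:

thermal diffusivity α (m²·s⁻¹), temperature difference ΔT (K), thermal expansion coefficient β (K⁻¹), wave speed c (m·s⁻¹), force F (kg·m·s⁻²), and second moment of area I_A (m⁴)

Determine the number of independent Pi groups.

There are 6 variables and 4 base dimensions (M, L, T, Θ).
The dimension matrix has rank 4.
Independent dimensionless groups: 6 − 4 = 2.

2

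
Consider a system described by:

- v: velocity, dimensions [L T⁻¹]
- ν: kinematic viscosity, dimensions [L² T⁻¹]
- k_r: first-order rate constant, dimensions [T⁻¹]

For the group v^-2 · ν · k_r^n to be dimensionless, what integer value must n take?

Balance the T exponent: (-1)·n from k_r, plus −2·(-1) + (-1) = 1 from the rest, must sum to zero.
−n + 1 = 0, so n = 1.

1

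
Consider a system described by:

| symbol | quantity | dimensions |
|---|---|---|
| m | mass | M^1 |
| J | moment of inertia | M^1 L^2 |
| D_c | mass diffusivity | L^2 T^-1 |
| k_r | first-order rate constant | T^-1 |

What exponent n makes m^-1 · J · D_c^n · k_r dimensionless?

Balance the L exponent: (2)·n from D_c, plus −(0) + (2) + (0) = 2 from the rest, must sum to zero.
2n + 2 = 0, so n = -1.

-1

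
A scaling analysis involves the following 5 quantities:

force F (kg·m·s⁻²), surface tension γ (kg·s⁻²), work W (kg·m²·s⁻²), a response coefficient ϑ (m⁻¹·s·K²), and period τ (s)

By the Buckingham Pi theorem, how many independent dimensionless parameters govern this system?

1

There are 5 variables and 4 base dimensions (M, L, T, Θ).
The dimension matrix has rank 4.
Independent dimensionless groups: 5 − 4 = 1.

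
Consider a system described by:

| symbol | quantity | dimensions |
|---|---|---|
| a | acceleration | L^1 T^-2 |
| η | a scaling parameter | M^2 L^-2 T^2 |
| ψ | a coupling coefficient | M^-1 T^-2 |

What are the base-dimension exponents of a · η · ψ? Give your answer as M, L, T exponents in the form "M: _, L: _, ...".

Collect each base-dimension exponent across the product:
  M: (0) + (2) + (-1) = 1
  L: (1) + (-2) + (0) = -1
  T: (-2) + (2) + (-2) = -2
So the dimensions are [M L⁻¹ T⁻²].

M: 1, L: -1, T: -2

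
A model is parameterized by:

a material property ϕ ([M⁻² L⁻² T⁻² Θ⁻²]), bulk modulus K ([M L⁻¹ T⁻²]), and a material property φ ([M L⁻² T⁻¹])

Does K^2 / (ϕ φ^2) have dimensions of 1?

Sum the exponent of each base dimension across the product:
  M: −[ϕ]_M + 2·[K]_M − 2·[φ]_M = −(-2) + 2·(1) − 2·(1) = 2
  L: −[ϕ]_L + 2·[K]_L − 2·[φ]_L = −(-2) + 2·(-1) − 2·(-2) = 4
  T: −[ϕ]_T + 2·[K]_T − 2·[φ]_T = −(-2) + 2·(-2) − 2·(-1) = 0
  Θ: −[ϕ]_Θ + 2·[K]_Θ − 2·[φ]_Θ = −(-2) + 2·(0) − 2·(0) = 2
Net dimensions [M² L⁴ Θ²] ≠ [1] — not dimensionless.

no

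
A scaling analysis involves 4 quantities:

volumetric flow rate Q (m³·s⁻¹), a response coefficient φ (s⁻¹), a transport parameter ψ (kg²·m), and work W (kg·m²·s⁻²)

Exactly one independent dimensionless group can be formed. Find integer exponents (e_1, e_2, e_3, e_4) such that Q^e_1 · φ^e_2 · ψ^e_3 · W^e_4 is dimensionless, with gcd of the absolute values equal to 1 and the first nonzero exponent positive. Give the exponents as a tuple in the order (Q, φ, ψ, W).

(1, 3, 1, -2)

M: e_1·(0) + e_2·(0) + e_3·(2) + e_4·(1) = 0
L: e_1·(3) + e_2·(0) + e_3·(1) + e_4·(2) = 0
T: e_1·(-1) + e_2·(-1) + e_3·(0) + e_4·(-2) = 0
Solving this homogeneous linear system for the smallest-integer solution (first nonzero entry positive) gives (1, 3, 1, -2).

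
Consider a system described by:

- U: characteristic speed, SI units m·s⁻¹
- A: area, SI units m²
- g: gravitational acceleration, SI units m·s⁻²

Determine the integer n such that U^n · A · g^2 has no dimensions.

-4

Balance the L exponent: (1)·n from U, plus (2) + 2·(1) = 4 from the rest, must sum to zero.
n + 4 = 0, so n = -4.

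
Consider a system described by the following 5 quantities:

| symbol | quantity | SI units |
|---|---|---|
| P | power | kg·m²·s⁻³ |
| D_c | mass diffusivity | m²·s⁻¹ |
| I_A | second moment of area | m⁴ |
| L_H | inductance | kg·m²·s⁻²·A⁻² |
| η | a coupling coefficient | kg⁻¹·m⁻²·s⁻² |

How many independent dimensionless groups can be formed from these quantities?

There are 5 variables and 4 base dimensions (M, L, T, I).
The dimension matrix has rank 4.
Independent dimensionless groups: 5 − 4 = 1.

1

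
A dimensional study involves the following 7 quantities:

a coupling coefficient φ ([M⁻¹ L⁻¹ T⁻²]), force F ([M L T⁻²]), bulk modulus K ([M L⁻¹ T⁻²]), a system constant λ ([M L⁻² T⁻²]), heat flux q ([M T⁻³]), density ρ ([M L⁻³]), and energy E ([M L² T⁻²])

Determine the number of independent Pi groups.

4

There are 7 variables and 3 base dimensions (M, L, T).
The dimension matrix has rank 3.
Independent dimensionless groups: 7 − 3 = 4.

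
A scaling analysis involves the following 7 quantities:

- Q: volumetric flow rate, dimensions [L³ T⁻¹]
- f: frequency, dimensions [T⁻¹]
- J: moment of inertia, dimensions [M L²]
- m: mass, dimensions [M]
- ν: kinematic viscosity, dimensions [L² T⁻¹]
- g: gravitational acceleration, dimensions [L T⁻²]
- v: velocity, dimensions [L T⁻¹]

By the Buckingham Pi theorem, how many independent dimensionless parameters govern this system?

There are 7 variables and 3 base dimensions (M, L, T).
The dimension matrix has rank 3.
Independent dimensionless groups: 7 − 3 = 4.

4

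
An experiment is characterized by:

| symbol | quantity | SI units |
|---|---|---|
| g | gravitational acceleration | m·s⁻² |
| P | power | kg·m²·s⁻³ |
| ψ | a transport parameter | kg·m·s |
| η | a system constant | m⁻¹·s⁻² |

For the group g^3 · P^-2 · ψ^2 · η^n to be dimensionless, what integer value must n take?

1

Balance the L exponent: (-1)·n from η, plus 3·(1) − 2·(2) + 2·(1) = 1 from the rest, must sum to zero.
−n + 1 = 0, so n = 1.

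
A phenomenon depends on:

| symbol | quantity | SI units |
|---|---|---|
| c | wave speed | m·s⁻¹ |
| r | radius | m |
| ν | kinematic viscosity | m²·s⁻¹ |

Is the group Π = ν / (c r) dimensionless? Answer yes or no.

Sum the exponent of each base dimension across the product:
  L: −[c]_L − [r]_L + [ν]_L = −(1) − (1) + (2) = 0
  T: −[c]_T − [r]_T + [ν]_T = −(-1) − (0) + (-1) = 0
All base exponents vanish — dimensionless.

yes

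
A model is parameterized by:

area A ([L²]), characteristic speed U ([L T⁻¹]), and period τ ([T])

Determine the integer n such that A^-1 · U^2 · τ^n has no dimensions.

2

Balance the T exponent: (1)·n from τ, plus −(0) + 2·(-1) = -2 from the rest, must sum to zero.
n − 2 = 0, so n = 2.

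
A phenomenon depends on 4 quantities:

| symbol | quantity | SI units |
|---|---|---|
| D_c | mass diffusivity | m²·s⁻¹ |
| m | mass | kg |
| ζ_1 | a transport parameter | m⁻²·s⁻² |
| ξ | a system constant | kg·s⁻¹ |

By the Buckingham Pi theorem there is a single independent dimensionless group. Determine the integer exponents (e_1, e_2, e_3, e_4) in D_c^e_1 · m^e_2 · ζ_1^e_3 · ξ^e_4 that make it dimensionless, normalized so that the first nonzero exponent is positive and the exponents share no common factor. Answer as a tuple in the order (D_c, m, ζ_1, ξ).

M: e_1·(0) + e_2·(1) + e_3·(0) + e_4·(1) = 0
L: e_1·(2) + e_2·(0) + e_3·(-2) + e_4·(0) = 0
T: e_1·(-1) + e_2·(0) + e_3·(-2) + e_4·(-1) = 0
Solving this homogeneous linear system for the smallest-integer solution (first nonzero entry positive) gives (1, 3, 1, -3).

(1, 3, 1, -3)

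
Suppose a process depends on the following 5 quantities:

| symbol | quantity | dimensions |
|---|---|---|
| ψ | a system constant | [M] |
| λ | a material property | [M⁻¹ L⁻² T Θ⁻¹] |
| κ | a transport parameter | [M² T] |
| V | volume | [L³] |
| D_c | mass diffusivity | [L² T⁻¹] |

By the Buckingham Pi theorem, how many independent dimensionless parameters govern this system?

There are 5 variables and 4 base dimensions (M, L, T, Θ).
The dimension matrix has rank 4.
Independent dimensionless groups: 5 − 4 = 1.

1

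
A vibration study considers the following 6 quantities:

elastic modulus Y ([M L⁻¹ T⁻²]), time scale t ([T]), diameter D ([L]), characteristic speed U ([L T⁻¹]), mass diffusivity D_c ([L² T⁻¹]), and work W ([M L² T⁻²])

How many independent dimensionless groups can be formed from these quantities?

3

There are 6 variables and 3 base dimensions (M, L, T).
The dimension matrix has rank 3.
Independent dimensionless groups: 6 − 3 = 3.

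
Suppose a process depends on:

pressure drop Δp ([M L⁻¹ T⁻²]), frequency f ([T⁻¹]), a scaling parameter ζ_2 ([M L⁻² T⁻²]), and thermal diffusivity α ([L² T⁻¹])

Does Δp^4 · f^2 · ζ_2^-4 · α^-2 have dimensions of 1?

yes

Sum the exponent of each base dimension across the product:
  M: 4·[Δp]_M + 2·[f]_M − 4·[ζ_2]_M − 2·[α]_M = 4·(1) + 2·(0) − 4·(1) − 2·(0) = 0
  L: 4·[Δp]_L + 2·[f]_L − 4·[ζ_2]_L − 2·[α]_L = 4·(-1) + 2·(0) − 4·(-2) − 2·(2) = 0
  T: 4·[Δp]_T + 2·[f]_T − 4·[ζ_2]_T − 2·[α]_T = 4·(-2) + 2·(-1) − 4·(-2) − 2·(-1) = 0
All base exponents vanish — dimensionless.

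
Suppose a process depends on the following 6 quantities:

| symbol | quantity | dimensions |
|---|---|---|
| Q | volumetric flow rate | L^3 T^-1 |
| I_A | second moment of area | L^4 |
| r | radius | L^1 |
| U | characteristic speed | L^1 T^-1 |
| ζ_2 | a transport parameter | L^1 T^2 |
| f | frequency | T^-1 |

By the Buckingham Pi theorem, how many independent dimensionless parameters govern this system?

4

There are 6 variables and 2 base dimensions (L, T).
The dimension matrix has rank 2.
Independent dimensionless groups: 6 − 2 = 4.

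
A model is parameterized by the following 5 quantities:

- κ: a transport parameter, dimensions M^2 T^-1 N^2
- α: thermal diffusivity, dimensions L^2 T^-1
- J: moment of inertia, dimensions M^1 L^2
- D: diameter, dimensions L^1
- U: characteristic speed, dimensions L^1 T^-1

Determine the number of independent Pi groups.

1

There are 5 variables and 4 base dimensions (M, L, T, N).
The dimension matrix has rank 4.
Independent dimensionless groups: 5 − 4 = 1.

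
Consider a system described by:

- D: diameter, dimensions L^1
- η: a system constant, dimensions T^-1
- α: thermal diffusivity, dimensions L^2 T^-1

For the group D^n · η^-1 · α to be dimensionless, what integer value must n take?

-2

Balance the L exponent: (1)·n from D, plus −(0) + (2) = 2 from the rest, must sum to zero.
n + 2 = 0, so n = -2.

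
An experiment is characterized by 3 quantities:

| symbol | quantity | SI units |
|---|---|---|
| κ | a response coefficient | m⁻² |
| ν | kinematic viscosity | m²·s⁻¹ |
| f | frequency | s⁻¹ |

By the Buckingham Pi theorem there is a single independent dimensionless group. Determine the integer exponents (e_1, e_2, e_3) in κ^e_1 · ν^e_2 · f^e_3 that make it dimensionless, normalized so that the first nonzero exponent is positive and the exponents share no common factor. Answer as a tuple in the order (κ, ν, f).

(1, 1, -1)

L: e_1·(-2) + e_2·(2) + e_3·(0) = 0
T: e_1·(0) + e_2·(-1) + e_3·(-1) = 0
Solving this homogeneous linear system for the smallest-integer solution (first nonzero entry positive) gives (1, 1, -1).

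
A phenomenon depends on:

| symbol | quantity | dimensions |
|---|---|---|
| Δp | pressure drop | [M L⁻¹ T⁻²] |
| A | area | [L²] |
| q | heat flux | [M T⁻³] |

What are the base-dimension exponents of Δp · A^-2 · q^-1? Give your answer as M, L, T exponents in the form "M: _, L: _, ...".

M: 0, L: -5, T: 1

Collect each base-dimension exponent across the product:
  M: (1) − 2·(0) − (1) = 0
  L: (-1) − 2·(2) − (0) = -5
  T: (-2) − 2·(0) − (-3) = 1
So the dimensions are [L⁻⁵ T].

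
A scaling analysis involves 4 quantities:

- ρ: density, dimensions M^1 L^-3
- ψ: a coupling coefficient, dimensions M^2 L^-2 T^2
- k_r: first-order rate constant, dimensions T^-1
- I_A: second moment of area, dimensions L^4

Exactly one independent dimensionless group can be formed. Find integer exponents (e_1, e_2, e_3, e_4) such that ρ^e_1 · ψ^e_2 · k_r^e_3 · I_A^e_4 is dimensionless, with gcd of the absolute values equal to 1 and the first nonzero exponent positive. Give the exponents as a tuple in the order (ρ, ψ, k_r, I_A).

(2, -1, -2, 1)

M: e_1·(1) + e_2·(2) + e_3·(0) + e_4·(0) = 0
L: e_1·(-3) + e_2·(-2) + e_3·(0) + e_4·(4) = 0
T: e_1·(0) + e_2·(2) + e_3·(-1) + e_4·(0) = 0
Solving this homogeneous linear system for the smallest-integer solution (first nonzero entry positive) gives (2, -1, -2, 1).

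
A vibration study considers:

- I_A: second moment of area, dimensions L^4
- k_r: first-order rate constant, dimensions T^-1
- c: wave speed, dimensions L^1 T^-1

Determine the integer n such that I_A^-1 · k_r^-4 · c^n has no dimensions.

4

Balance the L exponent: (1)·n from c, plus −(4) − 4·(0) = -4 from the rest, must sum to zero.
n − 4 = 0, so n = 4.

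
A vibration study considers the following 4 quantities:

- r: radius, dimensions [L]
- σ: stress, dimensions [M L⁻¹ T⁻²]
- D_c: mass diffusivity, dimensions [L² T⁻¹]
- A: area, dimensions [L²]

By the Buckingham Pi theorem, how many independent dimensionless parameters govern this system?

1

There are 4 variables and 3 base dimensions (M, L, T).
The dimension matrix has rank 3.
Independent dimensionless groups: 4 − 3 = 1.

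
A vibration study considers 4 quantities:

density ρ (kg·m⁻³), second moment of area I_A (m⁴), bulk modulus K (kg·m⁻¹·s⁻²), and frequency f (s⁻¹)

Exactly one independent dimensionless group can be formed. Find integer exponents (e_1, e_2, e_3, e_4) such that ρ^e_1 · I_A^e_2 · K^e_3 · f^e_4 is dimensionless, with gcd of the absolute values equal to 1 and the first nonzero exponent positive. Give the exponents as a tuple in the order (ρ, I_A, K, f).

(2, 1, -2, 4)

M: e_1·(1) + e_2·(0) + e_3·(1) + e_4·(0) = 0
L: e_1·(-3) + e_2·(4) + e_3·(-1) + e_4·(0) = 0
T: e_1·(0) + e_2·(0) + e_3·(-2) + e_4·(-1) = 0
Solving this homogeneous linear system for the smallest-integer solution (first nonzero entry positive) gives (2, 1, -2, 4).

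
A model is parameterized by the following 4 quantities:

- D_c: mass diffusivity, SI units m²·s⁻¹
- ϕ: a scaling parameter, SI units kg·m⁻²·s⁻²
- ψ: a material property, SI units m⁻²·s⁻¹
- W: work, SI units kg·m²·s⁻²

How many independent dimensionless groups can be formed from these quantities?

There are 4 variables and 3 base dimensions (M, L, T).
The dimension matrix has rank 3.
Independent dimensionless groups: 4 − 3 = 1.

1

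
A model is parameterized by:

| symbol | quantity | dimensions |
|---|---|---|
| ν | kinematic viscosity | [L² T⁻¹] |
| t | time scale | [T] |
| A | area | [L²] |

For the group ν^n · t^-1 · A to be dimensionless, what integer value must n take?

Balance the L exponent: (2)·n from ν, plus −(0) + (2) = 2 from the rest, must sum to zero.
2n + 2 = 0, so n = -1.

-1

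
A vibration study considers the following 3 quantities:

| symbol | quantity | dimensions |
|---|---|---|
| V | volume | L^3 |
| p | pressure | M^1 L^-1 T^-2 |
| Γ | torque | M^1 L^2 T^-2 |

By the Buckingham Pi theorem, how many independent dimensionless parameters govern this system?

There are 3 variables and 3 base dimensions (M, L, T).
The dimension matrix has rank 2 (less than 3: the dimension vectors are linearly dependent).
Independent dimensionless groups: 3 − 2 = 1.

1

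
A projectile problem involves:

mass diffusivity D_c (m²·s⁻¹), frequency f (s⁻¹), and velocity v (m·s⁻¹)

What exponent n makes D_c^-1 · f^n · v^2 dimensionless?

Balance the T exponent: (-1)·n from f, plus −(-1) + 2·(-1) = -1 from the rest, must sum to zero.
−n − 1 = 0, so n = -1.

-1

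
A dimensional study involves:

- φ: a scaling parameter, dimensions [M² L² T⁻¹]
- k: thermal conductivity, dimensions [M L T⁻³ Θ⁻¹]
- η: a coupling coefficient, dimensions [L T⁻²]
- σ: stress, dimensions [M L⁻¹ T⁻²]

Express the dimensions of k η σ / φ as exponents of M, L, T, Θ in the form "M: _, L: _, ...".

M: 0, L: -1, T: -6, Θ: -1

Collect each base-dimension exponent across the product:
  M: −(2) + (1) + (0) + (1) = 0
  L: −(2) + (1) + (1) + (-1) = -1
  T: −(-1) + (-3) + (-2) + (-2) = -6
  Θ: −(0) + (-1) + (0) + (0) = -1
So the dimensions are [L⁻¹ T⁻⁶ Θ⁻¹].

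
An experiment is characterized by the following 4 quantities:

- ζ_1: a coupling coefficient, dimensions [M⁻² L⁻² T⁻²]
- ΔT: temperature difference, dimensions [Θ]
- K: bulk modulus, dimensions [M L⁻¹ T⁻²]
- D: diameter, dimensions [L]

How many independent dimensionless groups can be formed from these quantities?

0

There are 4 variables and 4 base dimensions (M, L, T, Θ).
The dimension matrix has rank 4.
Independent dimensionless groups: 4 − 4 = 0.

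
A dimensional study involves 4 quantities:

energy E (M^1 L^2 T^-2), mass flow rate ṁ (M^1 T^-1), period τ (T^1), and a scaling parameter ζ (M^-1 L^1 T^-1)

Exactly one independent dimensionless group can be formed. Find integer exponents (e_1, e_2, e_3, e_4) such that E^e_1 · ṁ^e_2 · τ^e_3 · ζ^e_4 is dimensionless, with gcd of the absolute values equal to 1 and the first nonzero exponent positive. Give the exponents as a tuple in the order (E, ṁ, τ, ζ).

M: e_1·(1) + e_2·(1) + e_3·(0) + e_4·(-1) = 0
L: e_1·(2) + e_2·(0) + e_3·(0) + e_4·(1) = 0
T: e_1·(-2) + e_2·(-1) + e_3·(1) + e_4·(-1) = 0
Solving this homogeneous linear system for the smallest-integer solution (first nonzero entry positive) gives (1, -3, -3, -2).

(1, -3, -3, -2)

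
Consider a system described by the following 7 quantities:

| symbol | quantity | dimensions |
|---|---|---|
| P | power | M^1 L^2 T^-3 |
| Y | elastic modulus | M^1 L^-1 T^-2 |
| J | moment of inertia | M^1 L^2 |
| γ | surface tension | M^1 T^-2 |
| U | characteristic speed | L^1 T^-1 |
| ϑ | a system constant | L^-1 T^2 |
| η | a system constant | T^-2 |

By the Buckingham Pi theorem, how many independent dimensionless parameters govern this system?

There are 7 variables and 3 base dimensions (M, L, T).
The dimension matrix has rank 3.
Independent dimensionless groups: 7 − 3 = 4.

4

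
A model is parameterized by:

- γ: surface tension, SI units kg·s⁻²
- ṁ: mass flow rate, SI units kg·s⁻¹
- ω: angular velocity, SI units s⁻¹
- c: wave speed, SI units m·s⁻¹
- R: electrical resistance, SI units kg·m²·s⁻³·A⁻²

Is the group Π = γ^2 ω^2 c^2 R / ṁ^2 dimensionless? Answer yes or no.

no

Sum the exponent of each base dimension across the product:
  M: 2·[γ]_M − 2·[ṁ]_M + 2·[ω]_M + 2·[c]_M + [R]_M = 2·(1) − 2·(1) + 2·(0) + 2·(0) + (1) = 1
  L: 2·[γ]_L − 2·[ṁ]_L + 2·[ω]_L + 2·[c]_L + [R]_L = 2·(0) − 2·(0) + 2·(0) + 2·(1) + (2) = 4
  T: 2·[γ]_T − 2·[ṁ]_T + 2·[ω]_T + 2·[c]_T + [R]_T = 2·(-2) − 2·(-1) + 2·(-1) + 2·(-1) + (-3) = -9
  I: 2·[γ]_I − 2·[ṁ]_I + 2·[ω]_I + 2·[c]_I + [R]_I = 2·(0) − 2·(0) + 2·(0) + 2·(0) + (-2) = -2
Net dimensions [M L⁴ T⁻⁹ I⁻²] ≠ [1] — not dimensionless.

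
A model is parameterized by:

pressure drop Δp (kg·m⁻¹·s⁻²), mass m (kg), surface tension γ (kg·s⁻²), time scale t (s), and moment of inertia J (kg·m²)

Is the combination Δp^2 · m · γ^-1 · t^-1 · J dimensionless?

Sum the exponent of each base dimension across the product:
  M: 2·[Δp]_M + [m]_M − [γ]_M − [t]_M + [J]_M = 2·(1) + (1) − (1) − (0) + (1) = 3
  L: 2·[Δp]_L + [m]_L − [γ]_L − [t]_L + [J]_L = 2·(-1) + (0) − (0) − (0) + (2) = 0
  T: 2·[Δp]_T + [m]_T − [γ]_T − [t]_T + [J]_T = 2·(-2) + (0) − (-2) − (1) + (0) = -3
Net dimensions [M³ T⁻³] ≠ [1] — not dimensionless.

no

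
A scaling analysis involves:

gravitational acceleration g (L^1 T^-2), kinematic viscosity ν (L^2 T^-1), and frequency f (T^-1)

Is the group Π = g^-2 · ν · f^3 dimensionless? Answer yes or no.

yes

Sum the exponent of each base dimension across the product:
  M: −2·[g]_M + [ν]_M + 3·[f]_M = −2·(0) + (0) + 3·(0) = 0
  L: −2·[g]_L + [ν]_L + 3·[f]_L = −2·(1) + (2) + 3·(0) = 0
  T: −2·[g]_T + [ν]_T + 3·[f]_T = −2·(-2) + (-1) + 3·(-1) = 0
All base exponents vanish — dimensionless.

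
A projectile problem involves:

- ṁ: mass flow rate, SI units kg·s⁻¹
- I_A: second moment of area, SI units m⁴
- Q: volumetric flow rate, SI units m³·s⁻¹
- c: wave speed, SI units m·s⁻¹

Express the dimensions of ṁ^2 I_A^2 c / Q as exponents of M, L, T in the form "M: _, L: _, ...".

M: 2, L: 6, T: -2

Collect each base-dimension exponent across the product:
  M: 2·(1) + 2·(0) − (0) + (0) = 2
  L: 2·(0) + 2·(4) − (3) + (1) = 6
  T: 2·(-1) + 2·(0) − (-1) + (-1) = -2
So the dimensions are [M² L⁶ T⁻²].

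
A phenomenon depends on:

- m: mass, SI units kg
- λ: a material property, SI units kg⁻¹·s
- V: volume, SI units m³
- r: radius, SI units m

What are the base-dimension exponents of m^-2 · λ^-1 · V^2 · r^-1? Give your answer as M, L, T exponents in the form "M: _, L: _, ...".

Collect each base-dimension exponent across the product:
  M: −2·(1) − (-1) + 2·(0) − (0) = -1
  L: −2·(0) − (0) + 2·(3) − (1) = 5
  T: −2·(0) − (1) + 2·(0) − (0) = -1
So the dimensions are [M⁻¹ L⁵ T⁻¹].

M: -1, L: 5, T: -1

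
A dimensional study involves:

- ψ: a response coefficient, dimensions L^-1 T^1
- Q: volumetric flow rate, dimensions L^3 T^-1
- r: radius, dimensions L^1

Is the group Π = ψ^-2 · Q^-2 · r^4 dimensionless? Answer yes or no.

yes

Sum the exponent of each base dimension across the product:
  L: −2·[ψ]_L − 2·[Q]_L + 4·[r]_L = −2·(-1) − 2·(3) + 4·(1) = 0
  T: −2·[ψ]_T − 2·[Q]_T + 4·[r]_T = −2·(1) − 2·(-1) + 4·(0) = 0
All base exponents vanish — dimensionless.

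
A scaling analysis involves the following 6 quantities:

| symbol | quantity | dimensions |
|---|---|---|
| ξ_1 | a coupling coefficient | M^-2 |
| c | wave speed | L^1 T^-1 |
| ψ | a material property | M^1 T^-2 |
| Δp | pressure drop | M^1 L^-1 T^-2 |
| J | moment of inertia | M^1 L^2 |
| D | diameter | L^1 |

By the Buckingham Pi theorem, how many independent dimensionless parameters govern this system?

There are 6 variables and 3 base dimensions (M, L, T).
The dimension matrix has rank 3.
Independent dimensionless groups: 6 − 3 = 3.

3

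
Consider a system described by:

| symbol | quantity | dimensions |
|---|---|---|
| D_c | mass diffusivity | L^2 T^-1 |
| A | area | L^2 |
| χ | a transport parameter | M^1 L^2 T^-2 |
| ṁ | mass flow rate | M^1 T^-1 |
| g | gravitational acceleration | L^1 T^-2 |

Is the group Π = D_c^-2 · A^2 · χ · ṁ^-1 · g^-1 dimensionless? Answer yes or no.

Sum the exponent of each base dimension across the product:
  M: −2·[D_c]_M + 2·[A]_M + [χ]_M − [ṁ]_M − [g]_M = −2·(0) + 2·(0) + (1) − (1) − (0) = 0
  L: −2·[D_c]_L + 2·[A]_L + [χ]_L − [ṁ]_L − [g]_L = −2·(2) + 2·(2) + (2) − (0) − (1) = 1
  T: −2·[D_c]_T + 2·[A]_T + [χ]_T − [ṁ]_T − [g]_T = −2·(-1) + 2·(0) + (-2) − (-1) − (-2) = 3
Net dimensions [L T³] ≠ [1] — not dimensionless.

no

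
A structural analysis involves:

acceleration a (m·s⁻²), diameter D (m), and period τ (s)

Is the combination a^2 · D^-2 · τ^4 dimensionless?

yes

Sum the exponent of each base dimension across the product:
  M: 2·[a]_M − 2·[D]_M + 4·[τ]_M = 2·(0) − 2·(0) + 4·(0) = 0
  L: 2·[a]_L − 2·[D]_L + 4·[τ]_L = 2·(1) − 2·(1) + 4·(0) = 0
  T: 2·[a]_T − 2·[D]_T + 4·[τ]_T = 2·(-2) − 2·(0) + 4·(1) = 0
All base exponents vanish — dimensionless.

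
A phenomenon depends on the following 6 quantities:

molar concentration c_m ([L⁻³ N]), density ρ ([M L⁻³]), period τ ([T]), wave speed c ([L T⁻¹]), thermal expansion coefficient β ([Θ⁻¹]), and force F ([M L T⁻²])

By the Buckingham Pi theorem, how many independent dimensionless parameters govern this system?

There are 6 variables and 5 base dimensions (M, L, T, Θ, N).
The dimension matrix has rank 5.
Independent dimensionless groups: 6 − 5 = 1.

1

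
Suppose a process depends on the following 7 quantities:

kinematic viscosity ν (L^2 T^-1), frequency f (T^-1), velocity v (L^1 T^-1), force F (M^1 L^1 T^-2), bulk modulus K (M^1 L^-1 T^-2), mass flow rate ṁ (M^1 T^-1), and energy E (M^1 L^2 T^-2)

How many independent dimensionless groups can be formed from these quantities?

4

There are 7 variables and 3 base dimensions (M, L, T).
The dimension matrix has rank 3.
Independent dimensionless groups: 7 − 3 = 4.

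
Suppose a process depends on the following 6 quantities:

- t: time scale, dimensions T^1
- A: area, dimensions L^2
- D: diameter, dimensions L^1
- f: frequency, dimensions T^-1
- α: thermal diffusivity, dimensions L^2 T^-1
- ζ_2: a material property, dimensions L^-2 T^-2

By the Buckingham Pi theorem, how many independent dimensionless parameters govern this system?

4

There are 6 variables and 2 base dimensions (L, T).
The dimension matrix has rank 2.
Independent dimensionless groups: 6 − 2 = 4.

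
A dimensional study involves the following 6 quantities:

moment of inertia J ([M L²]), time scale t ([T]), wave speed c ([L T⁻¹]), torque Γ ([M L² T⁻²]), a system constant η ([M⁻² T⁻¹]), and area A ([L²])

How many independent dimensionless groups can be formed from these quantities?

3

There are 6 variables and 3 base dimensions (M, L, T).
The dimension matrix has rank 3.
Independent dimensionless groups: 6 − 3 = 3.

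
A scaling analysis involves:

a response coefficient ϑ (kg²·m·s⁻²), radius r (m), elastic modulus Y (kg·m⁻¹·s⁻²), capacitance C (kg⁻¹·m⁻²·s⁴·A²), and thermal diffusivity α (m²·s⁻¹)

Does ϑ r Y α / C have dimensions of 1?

no

Sum the exponent of each base dimension across the product:
  M: [ϑ]_M + [r]_M + [Y]_M − [C]_M + [α]_M = (2) + (0) + (1) − (-1) + (0) = 4
  L: [ϑ]_L + [r]_L + [Y]_L − [C]_L + [α]_L = (1) + (1) + (-1) − (-2) + (2) = 5
  T: [ϑ]_T + [r]_T + [Y]_T − [C]_T + [α]_T = (-2) + (0) + (-2) − (4) + (-1) = -9
  I: [ϑ]_I + [r]_I + [Y]_I − [C]_I + [α]_I = (0) + (0) + (0) − (2) + (0) = -2
Net dimensions [M⁴ L⁵ T⁻⁹ I⁻²] ≠ [1] — not dimensionless.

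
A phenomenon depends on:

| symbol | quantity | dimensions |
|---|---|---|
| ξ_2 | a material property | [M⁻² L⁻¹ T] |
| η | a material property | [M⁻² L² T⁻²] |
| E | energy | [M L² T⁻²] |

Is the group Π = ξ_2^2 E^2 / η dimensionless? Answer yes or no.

yes

Sum the exponent of each base dimension across the product:
  M: 2·[ξ_2]_M − [η]_M + 2·[E]_M = 2·(-2) − (-2) + 2·(1) = 0
  L: 2·[ξ_2]_L − [η]_L + 2·[E]_L = 2·(-1) − (2) + 2·(2) = 0
  T: 2·[ξ_2]_T − [η]_T + 2·[E]_T = 2·(1) − (-2) + 2·(-2) = 0
All base exponents vanish — dimensionless.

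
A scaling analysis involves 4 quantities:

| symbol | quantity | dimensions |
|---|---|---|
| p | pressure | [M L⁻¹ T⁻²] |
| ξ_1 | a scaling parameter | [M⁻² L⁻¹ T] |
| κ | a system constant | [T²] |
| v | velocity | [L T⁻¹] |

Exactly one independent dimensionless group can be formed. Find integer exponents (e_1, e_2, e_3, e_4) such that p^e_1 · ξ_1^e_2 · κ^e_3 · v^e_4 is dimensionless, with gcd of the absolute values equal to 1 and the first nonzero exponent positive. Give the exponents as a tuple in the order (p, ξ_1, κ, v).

(2, 1, 3, 3)

M: e_1·(1) + e_2·(-2) + e_3·(0) + e_4·(0) = 0
L: e_1·(-1) + e_2·(-1) + e_3·(0) + e_4·(1) = 0
T: e_1·(-2) + e_2·(1) + e_3·(2) + e_4·(-1) = 0
Solving this homogeneous linear system for the smallest-integer solution (first nonzero entry positive) gives (2, 1, 3, 3).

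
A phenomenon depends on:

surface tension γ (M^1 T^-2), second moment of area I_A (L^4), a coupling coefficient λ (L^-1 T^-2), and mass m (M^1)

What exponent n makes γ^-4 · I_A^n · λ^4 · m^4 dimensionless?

1

Balance the L exponent: (4)·n from I_A, plus −4·(0) + 4·(-1) + 4·(0) = -4 from the rest, must sum to zero.
4n − 4 = 0, so n = 1.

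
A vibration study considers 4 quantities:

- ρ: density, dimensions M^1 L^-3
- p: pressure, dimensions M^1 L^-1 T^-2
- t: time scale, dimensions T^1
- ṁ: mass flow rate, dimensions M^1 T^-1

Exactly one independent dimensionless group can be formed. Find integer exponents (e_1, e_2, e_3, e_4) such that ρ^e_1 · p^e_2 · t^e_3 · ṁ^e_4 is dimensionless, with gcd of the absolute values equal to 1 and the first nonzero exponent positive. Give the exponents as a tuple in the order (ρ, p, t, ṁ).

M: e_1·(1) + e_2·(1) + e_3·(0) + e_4·(1) = 0
L: e_1·(-3) + e_2·(-1) + e_3·(0) + e_4·(0) = 0
T: e_1·(0) + e_2·(-2) + e_3·(1) + e_4·(-1) = 0
Solving this homogeneous linear system for the smallest-integer solution (first nonzero entry positive) gives (1, -3, -4, 2).

(1, -3, -4, 2)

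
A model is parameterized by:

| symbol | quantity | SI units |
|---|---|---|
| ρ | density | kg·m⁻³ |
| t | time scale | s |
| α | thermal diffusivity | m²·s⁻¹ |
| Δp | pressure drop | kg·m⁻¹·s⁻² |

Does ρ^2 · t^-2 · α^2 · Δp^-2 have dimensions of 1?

Sum the exponent of each base dimension across the product:
  M: 2·[ρ]_M − 2·[t]_M + 2·[α]_M − 2·[Δp]_M = 2·(1) − 2·(0) + 2·(0) − 2·(1) = 0
  L: 2·[ρ]_L − 2·[t]_L + 2·[α]_L − 2·[Δp]_L = 2·(-3) − 2·(0) + 2·(2) − 2·(-1) = 0
  T: 2·[ρ]_T − 2·[t]_T + 2·[α]_T − 2·[Δp]_T = 2·(0) − 2·(1) + 2·(-1) − 2·(-2) = 0
  I: 2·[ρ]_I − 2·[t]_I + 2·[α]_I − 2·[Δp]_I = 2·(0) − 2·(0) + 2·(0) − 2·(0) = 0
All base exponents vanish — dimensionless.

yes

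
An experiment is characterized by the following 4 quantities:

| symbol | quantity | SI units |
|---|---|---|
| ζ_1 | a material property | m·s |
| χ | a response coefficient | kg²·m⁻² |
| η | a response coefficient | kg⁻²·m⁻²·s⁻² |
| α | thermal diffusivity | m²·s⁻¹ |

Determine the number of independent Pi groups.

1

There are 4 variables and 3 base dimensions (M, L, T).
The dimension matrix has rank 3.
Independent dimensionless groups: 4 − 3 = 1.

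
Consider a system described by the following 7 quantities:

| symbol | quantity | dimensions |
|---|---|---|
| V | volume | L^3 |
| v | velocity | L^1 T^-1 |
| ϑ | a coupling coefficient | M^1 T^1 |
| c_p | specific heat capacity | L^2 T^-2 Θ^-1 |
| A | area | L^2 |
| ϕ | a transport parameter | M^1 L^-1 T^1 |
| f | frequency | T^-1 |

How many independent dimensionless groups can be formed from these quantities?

There are 7 variables and 4 base dimensions (M, L, T, Θ).
The dimension matrix has rank 4.
Independent dimensionless groups: 7 − 4 = 3.

3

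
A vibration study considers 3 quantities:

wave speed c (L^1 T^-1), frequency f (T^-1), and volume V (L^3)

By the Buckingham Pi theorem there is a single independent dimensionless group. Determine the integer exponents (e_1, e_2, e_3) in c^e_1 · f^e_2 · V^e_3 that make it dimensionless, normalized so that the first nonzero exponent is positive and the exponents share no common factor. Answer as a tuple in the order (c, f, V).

L: e_1·(1) + e_2·(0) + e_3·(3) = 0
T: e_1·(-1) + e_2·(-1) + e_3·(0) = 0
Solving this homogeneous linear system for the smallest-integer solution (first nonzero entry positive) gives (3, -3, -1).

(3, -3, -1)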